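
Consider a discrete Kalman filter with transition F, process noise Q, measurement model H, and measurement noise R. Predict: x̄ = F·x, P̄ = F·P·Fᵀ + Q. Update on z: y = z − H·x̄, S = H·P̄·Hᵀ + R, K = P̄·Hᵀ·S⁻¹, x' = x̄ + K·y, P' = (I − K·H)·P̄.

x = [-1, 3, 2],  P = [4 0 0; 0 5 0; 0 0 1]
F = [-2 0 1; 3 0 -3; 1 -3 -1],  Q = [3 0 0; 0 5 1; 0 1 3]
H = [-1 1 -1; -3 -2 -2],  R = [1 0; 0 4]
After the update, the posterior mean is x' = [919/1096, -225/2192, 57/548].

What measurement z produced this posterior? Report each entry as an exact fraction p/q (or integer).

z = [-1, -3]

x̄ = F·x = [4, -9, -12]
P̄ = F·P·Fᵀ + Q = [20 -27 -9; -27 50 16; -9 16 53]
S = H·P̄·Hᵀ + R = [128 48; 48 292]
K = P̄·Hᵀ·S⁻¹ = [-1459/4384 105/1096; 5065/8768 -591/2192; -89/1096 -201/548]
x' − x̄ = [-3465/1096, 19503/2192, 6633/548] = K·y
y = (KᵀK)⁻¹·Kᵀ·(x' − x̄) = [0, -33]
z = y + H·x̄ = [0, -33] + [-1, 30] = [-1, -3]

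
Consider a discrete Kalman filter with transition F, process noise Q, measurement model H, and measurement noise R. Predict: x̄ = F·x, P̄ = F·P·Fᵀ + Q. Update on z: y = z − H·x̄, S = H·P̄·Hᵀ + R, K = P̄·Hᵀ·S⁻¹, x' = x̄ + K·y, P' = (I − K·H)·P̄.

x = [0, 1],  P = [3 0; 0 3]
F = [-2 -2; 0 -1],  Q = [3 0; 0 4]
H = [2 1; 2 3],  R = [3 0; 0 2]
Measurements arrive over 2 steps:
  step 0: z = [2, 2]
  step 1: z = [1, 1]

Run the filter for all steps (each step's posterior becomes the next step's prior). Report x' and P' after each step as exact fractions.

step 0: x̄ = F·x = [-2, -1]
step 0: P̄ = F·P·Fᵀ + Q = [27 6; 6 7]
step 0: y = z − H·x̄ = [7, 9]
step 0: S = H·P̄·Hᵀ + R = [142 177; 177 245]
step 0: K = P̄·Hᵀ·S⁻¹ = [1956/3461 -396/3461; -1186/3461 1323/3461]
step 0: x' = x̄ + K·y = [3206/3461, 144/3461]
step 0: P' = (I − K·H)·P̄ = [4599/3461 -3330/3461; -3330/3461 3102/3461]
step 1: x̄ = F·x = [-6700/3461, -144/3461]
step 1: P̄ = F·P·Fᵀ + Q = [14547/3461 -456/3461; -456/3461 16946/3461]
step 1: y = z − H·x̄ = [17005/3461, 17293/3461]
step 1: S = H·P̄·Hᵀ + R = [83693/3461 105378/3461; 105378/3461 212152/3461]
step 1: K = P̄·Hᵀ·S⁻¹ = [227817/480433 -100743/960866; -134315/480433 359553/960866]
step 1: x' = x̄ + K·y = [-124789/960866, 436675/960866]
step 1: P' = (I − K·H)·P̄ = [537774/480433 -392097/480433; -392097/480433 381249/480433]

step 0: x' = [3206/3461, 144/3461], P' = [4599/3461 -3330/3461; -3330/3461 3102/3461]
step 1: x' = [-124789/960866, 436675/960866], P' = [537774/480433 -392097/480433; -392097/480433 381249/480433]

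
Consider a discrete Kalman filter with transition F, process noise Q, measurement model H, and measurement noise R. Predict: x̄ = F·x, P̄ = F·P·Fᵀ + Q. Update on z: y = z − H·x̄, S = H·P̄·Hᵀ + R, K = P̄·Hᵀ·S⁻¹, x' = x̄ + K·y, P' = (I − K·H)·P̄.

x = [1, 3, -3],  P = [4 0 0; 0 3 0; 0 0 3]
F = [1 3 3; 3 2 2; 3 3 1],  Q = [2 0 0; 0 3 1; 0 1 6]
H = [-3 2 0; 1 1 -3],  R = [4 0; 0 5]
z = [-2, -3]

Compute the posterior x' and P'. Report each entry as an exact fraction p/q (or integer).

x̄ = F·x = [1, 3, 9]
P̄ = F·P·Fᵀ + Q = [60 48 48; 48 63 61; 48 61 72]
y = z − H·x̄ = [-5, 20]
S = H·P̄·Hᵀ + R = [220 -36; -36 218]
K = P̄·Hᵀ·S⁻¹ = [-129/307 -72/307; -1629/11666 -2061/5833; -1081/5833 -6083/11666]
x' = x̄ + K·y = [-488/307, -39297/11666, -2928/5833]
P' = (I − K·H)·P̄ = [4992/307 7230/307 4194/307; 7230/307 204426/5833 117367/5833; 4194/307 117367/5833 141507/11666]

x' = [-488/307, -39297/11666, -2928/5833]
P' = [4992/307 7230/307 4194/307; 7230/307 204426/5833 117367/5833; 4194/307 117367/5833 141507/11666]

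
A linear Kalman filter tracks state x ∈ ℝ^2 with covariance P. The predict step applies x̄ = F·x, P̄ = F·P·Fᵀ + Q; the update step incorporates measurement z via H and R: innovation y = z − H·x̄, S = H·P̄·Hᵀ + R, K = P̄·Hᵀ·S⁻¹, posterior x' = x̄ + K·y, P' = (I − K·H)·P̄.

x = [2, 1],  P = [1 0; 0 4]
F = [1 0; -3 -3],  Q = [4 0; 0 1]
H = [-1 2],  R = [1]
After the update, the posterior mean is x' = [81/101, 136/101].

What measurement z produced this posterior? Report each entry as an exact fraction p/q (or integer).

x̄ = F·x = [2, -9]
P̄ = F·P·Fᵀ + Q = [5 -3; -3 46]
S = H·P̄·Hᵀ + R = [202]
K = P̄·Hᵀ·S⁻¹ = [-11/202; 95/202]
x' − x̄ = [-121/101, 1045/101] = K·y
y = (KᵀK)⁻¹·Kᵀ·(x' − x̄) = [22]
z = y + H·x̄ = [22] + [-20] = [2]

z = [2]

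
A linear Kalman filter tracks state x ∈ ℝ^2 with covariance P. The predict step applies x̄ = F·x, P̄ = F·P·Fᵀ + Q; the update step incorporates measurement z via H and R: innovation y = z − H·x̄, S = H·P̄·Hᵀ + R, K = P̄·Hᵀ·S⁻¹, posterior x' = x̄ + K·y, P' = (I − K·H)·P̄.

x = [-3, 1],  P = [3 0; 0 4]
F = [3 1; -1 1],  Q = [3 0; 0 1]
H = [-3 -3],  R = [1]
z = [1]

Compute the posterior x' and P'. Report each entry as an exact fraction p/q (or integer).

x' = [-1355/289, 1255/289]
P' = [2257/289 -2228/289; -2228/289 2231/289]

x̄ = F·x = [-8, 4]
P̄ = F·P·Fᵀ + Q = [34 -5; -5 8]
y = z − H·x̄ = [-11]
S = H·P̄·Hᵀ + R = [289]
K = P̄·Hᵀ·S⁻¹ = [-87/289; -9/289]
x' = x̄ + K·y = [-1355/289, 1255/289]
P' = (I − K·H)·P̄ = [2257/289 -2228/289; -2228/289 2231/289]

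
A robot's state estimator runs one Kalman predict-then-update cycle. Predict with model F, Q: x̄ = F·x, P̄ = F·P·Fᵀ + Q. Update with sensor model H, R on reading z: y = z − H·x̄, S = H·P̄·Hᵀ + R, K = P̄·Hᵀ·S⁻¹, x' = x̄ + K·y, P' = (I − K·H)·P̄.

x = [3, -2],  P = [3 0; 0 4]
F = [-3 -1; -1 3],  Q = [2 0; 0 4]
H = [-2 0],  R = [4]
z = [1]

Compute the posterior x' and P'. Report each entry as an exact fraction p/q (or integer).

x' = [-47/68, -651/68]
P' = [33/34 -3/34; -3/34 1453/34]

x̄ = F·x = [-7, -9]
P̄ = F·P·Fᵀ + Q = [33 -3; -3 43]
y = z − H·x̄ = [-13]
S = H·P̄·Hᵀ + R = [136]
K = P̄·Hᵀ·S⁻¹ = [-33/68; 3/68]
x' = x̄ + K·y = [-47/68, -651/68]
P' = (I − K·H)·P̄ = [33/34 -3/34; -3/34 1453/34]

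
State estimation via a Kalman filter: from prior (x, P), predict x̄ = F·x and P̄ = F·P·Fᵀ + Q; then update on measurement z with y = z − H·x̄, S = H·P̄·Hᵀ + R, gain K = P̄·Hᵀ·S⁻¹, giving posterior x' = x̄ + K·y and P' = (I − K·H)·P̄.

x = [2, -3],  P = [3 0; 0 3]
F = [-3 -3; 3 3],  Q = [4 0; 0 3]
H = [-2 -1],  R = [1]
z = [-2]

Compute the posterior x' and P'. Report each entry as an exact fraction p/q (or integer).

x̄ = F·x = [3, -3]
P̄ = F·P·Fᵀ + Q = [58 -54; -54 57]
y = z − H·x̄ = [1]
S = H·P̄·Hᵀ + R = [74]
K = P̄·Hᵀ·S⁻¹ = [-31/37; 51/74]
x' = x̄ + K·y = [80/37, -171/74]
P' = (I − K·H)·P̄ = [224/37 -417/37; -417/37 1617/74]

x' = [80/37, -171/74]
P' = [224/37 -417/37; -417/37 1617/74]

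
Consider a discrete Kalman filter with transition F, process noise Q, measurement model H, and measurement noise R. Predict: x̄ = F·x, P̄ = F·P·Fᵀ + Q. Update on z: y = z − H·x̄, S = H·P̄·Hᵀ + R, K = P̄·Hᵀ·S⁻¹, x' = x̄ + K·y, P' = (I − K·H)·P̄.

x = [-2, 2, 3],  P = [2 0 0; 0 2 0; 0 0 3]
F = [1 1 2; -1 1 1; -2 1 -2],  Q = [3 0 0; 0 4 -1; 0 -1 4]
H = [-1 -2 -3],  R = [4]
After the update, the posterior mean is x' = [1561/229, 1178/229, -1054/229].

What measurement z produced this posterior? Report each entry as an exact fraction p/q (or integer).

x̄ = F·x = [6, 7, 0]
P̄ = F·P·Fᵀ + Q = [19 6 -14; 6 11 -1; -14 -1 26]
S = H·P̄·Hᵀ + R = [229]
K = P̄·Hᵀ·S⁻¹ = [11/229; -25/229; -62/229]
x' − x̄ = [187/229, -425/229, -1054/229] = K·y
y = (KᵀK)⁻¹·Kᵀ·(x' − x̄) = [17]
z = y + H·x̄ = [17] + [-20] = [-3]

z = [-3]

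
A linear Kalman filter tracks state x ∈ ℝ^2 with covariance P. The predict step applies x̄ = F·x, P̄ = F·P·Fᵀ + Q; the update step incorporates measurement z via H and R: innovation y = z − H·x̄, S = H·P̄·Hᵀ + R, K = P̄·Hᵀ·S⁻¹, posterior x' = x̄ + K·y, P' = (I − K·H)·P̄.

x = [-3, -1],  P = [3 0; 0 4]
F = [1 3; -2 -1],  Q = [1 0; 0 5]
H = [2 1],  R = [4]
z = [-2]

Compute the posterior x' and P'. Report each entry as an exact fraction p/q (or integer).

x' = [-492/113, 746/113]
P' = [676/113 -1104/113; -1104/113 2148/113]

x̄ = F·x = [-6, 7]
P̄ = F·P·Fᵀ + Q = [40 -18; -18 21]
y = z − H·x̄ = [3]
S = H·P̄·Hᵀ + R = [113]
K = P̄·Hᵀ·S⁻¹ = [62/113; -15/113]
x' = x̄ + K·y = [-492/113, 746/113]
P' = (I − K·H)·P̄ = [676/113 -1104/113; -1104/113 2148/113]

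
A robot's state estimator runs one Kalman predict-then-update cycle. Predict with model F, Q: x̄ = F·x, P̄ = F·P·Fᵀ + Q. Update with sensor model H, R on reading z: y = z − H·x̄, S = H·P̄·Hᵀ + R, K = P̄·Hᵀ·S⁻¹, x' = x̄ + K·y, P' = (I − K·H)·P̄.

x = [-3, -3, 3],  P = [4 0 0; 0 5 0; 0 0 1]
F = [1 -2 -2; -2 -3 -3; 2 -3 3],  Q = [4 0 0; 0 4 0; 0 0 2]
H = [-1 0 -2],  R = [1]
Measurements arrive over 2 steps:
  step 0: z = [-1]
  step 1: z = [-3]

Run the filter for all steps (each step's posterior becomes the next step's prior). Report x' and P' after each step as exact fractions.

step 0: x̄ = F·x = [-3, 6, 12]
step 0: P̄ = F·P·Fᵀ + Q = [32 28 32; 28 74 20; 32 20 72]
step 0: y = z − H·x̄ = [20]
step 0: S = H·P̄·Hᵀ + R = [449]
step 0: K = P̄·Hᵀ·S⁻¹ = [-96/449; -68/449; -176/449]
step 0: x' = x̄ + K·y = [-3267/449, 1334/449, 1868/449]
step 0: P' = (I − K·H)·P̄ = [5152/449 6044/449 -2528/449; 6044/449 28602/449 -2988/449; -2528/449 -2988/449 1352/449]
step 1: x̄ = F·x = [-9671/449, -3072/449, -4932/449]
step 1: P̄ = F·P·Fᵀ + Q = [88796/449 137080/449 134024/449; 137080/449 280398/449 254978/449; 134024/449 254978/449 242012/449]
step 1: y = z − H·x̄ = [-20882/449]
step 1: S = H·P̄·Hᵀ + R = [1593389/449]
step 1: K = P̄·Hᵀ·S⁻¹ = [-356844/1593389; -647036/1593389; -618048/1593389]
step 1: x' = x̄ + K·y = [-17723939/1593389, 19190456/1593389, 11241612/1593389]
step 1: P' = (I − K·H)·P̄ = [31512092/1593389 -27770936/1593389 -15577624/1593389; -27770936/1593389 62644774/1593389 14208986/1593389; -15577624/1593389 14208986/1593389 8097836/1593389]

step 0: x' = [-3267/449, 1334/449, 1868/449], P' = [5152/449 6044/449 -2528/449; 6044/449 28602/449 -2988/449; -2528/449 -2988/449 1352/449]
step 1: x' = [-17723939/1593389, 19190456/1593389, 11241612/1593389], P' = [31512092/1593389 -27770936/1593389 -15577624/1593389; -27770936/1593389 62644774/1593389 14208986/1593389; -15577624/1593389 14208986/1593389 8097836/1593389]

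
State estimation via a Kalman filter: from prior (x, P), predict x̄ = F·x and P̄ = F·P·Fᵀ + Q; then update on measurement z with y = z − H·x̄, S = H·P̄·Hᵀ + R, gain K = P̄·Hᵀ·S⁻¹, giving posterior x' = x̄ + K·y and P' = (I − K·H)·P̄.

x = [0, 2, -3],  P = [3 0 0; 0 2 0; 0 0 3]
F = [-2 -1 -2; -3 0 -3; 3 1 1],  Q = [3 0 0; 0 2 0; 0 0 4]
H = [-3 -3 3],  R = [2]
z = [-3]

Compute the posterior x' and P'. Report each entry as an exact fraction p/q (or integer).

x' = [773/2855, 10719/2855, 8611/2855]
P' = [8266/2855 -2052/2855 6032/2855; -2052/2855 12424/2855 10116/2855; 6032/2855 10116/2855 16344/2855]

x̄ = F·x = [4, 9, -1]
P̄ = F·P·Fᵀ + Q = [29 36 -26; 36 56 -36; -26 -36 36]
y = z − H·x̄ = [39]
S = H·P̄·Hᵀ + R = [2855]
K = P̄·Hᵀ·S⁻¹ = [-273/2855; -384/2855; 294/2855]
x' = x̄ + K·y = [773/2855, 10719/2855, 8611/2855]
P' = (I − K·H)·P̄ = [8266/2855 -2052/2855 6032/2855; -2052/2855 12424/2855 10116/2855; 6032/2855 10116/2855 16344/2855]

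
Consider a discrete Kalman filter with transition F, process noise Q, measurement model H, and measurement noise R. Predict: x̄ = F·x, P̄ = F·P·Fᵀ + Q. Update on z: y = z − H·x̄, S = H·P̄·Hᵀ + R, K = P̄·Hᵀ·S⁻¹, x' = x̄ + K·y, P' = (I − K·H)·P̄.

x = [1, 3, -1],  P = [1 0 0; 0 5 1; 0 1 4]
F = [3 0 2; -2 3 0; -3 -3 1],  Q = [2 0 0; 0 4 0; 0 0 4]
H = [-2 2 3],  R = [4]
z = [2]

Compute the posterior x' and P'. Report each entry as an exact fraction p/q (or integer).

x̄ = F·x = [1, 7, -13]
P̄ = F·P·Fᵀ + Q = [27 0 -7; 0 53 -36; -7 -36 56]
y = z − H·x̄ = [29]
S = H·P̄·Hᵀ + R = [480]
K = P̄·Hᵀ·S⁻¹ = [-5/32; -1/240; 11/48]
x' = x̄ + K·y = [-113/32, 1651/240, -305/48]
P' = (I − K·H)·P̄ = [489/32 -5/16 163/16; -5/16 6359/120 -853/24; 163/16 -853/24 739/24]

x' = [-113/32, 1651/240, -305/48]
P' = [489/32 -5/16 163/16; -5/16 6359/120 -853/24; 163/16 -853/24 739/24]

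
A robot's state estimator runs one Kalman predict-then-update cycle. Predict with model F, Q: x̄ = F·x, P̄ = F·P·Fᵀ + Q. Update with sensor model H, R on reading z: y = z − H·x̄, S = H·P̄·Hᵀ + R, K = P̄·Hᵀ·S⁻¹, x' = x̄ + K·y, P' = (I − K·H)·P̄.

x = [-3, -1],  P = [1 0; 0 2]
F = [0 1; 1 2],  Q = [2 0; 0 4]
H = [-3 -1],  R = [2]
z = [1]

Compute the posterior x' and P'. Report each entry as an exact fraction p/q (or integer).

x' = [37/75, -8/3]
P' = [44/75 -4/3; -4/3 14/3]

x̄ = F·x = [-1, -5]
P̄ = F·P·Fᵀ + Q = [4 4; 4 13]
y = z − H·x̄ = [-7]
S = H·P̄·Hᵀ + R = [75]
K = P̄·Hᵀ·S⁻¹ = [-16/75; -1/3]
x' = x̄ + K·y = [37/75, -8/3]
P' = (I − K·H)·P̄ = [44/75 -4/3; -4/3 14/3]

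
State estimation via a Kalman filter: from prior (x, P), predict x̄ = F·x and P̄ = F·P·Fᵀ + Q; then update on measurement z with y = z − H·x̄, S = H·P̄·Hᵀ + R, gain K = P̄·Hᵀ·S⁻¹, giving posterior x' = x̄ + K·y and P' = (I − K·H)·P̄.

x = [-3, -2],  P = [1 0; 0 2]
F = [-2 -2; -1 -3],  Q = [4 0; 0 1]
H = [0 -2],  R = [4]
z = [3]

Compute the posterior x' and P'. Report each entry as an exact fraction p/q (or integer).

x' = [3, -1]
P' = [20/3 2/3; 2/3 20/21]

x̄ = F·x = [10, 9]
P̄ = F·P·Fᵀ + Q = [16 14; 14 20]
y = z − H·x̄ = [21]
S = H·P̄·Hᵀ + R = [84]
K = P̄·Hᵀ·S⁻¹ = [-1/3; -10/21]
x' = x̄ + K·y = [3, -1]
P' = (I − K·H)·P̄ = [20/3 2/3; 2/3 20/21]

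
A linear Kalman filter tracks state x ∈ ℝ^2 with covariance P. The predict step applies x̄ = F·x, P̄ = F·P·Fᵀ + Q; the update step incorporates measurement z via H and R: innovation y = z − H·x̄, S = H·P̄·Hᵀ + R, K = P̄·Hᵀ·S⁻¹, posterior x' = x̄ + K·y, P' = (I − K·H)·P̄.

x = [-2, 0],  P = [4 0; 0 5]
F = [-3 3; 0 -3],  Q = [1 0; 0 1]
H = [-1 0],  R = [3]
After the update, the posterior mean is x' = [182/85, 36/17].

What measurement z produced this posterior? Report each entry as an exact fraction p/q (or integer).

x̄ = F·x = [6, 0]
P̄ = F·P·Fᵀ + Q = [82 -45; -45 46]
S = H·P̄·Hᵀ + R = [85]
K = P̄·Hᵀ·S⁻¹ = [-82/85; 9/17]
x' − x̄ = [-328/85, 36/17] = K·y
y = (KᵀK)⁻¹·Kᵀ·(x' − x̄) = [4]
z = y + H·x̄ = [4] + [-6] = [-2]

z = [-2]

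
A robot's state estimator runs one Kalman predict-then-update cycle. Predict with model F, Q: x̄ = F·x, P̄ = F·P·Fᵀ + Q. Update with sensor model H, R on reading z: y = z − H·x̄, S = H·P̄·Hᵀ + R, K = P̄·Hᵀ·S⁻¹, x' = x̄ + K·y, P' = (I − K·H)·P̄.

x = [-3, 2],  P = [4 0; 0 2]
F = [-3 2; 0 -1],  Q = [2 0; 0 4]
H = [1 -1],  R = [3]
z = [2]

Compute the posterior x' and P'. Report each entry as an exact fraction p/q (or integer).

x̄ = F·x = [13, -2]
P̄ = F·P·Fᵀ + Q = [46 -4; -4 6]
y = z − H·x̄ = [-13]
S = H·P̄·Hᵀ + R = [63]
K = P̄·Hᵀ·S⁻¹ = [50/63; -10/63]
x' = x̄ + K·y = [169/63, 4/63]
P' = (I − K·H)·P̄ = [398/63 248/63; 248/63 278/63]

x' = [169/63, 4/63]
P' = [398/63 248/63; 248/63 278/63]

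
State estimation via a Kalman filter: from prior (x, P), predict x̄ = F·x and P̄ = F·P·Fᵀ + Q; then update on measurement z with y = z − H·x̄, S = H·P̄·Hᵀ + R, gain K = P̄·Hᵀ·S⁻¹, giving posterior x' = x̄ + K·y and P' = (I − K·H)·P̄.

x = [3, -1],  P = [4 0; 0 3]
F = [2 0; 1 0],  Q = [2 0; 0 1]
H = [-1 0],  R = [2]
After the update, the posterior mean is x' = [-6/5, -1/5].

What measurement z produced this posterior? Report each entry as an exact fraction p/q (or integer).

x̄ = F·x = [6, 3]
P̄ = F·P·Fᵀ + Q = [18 8; 8 5]
S = H·P̄·Hᵀ + R = [20]
K = P̄·Hᵀ·S⁻¹ = [-9/10; -2/5]
x' − x̄ = [-36/5, -16/5] = K·y
y = (KᵀK)⁻¹·Kᵀ·(x' − x̄) = [8]
z = y + H·x̄ = [8] + [-6] = [2]

z = [2]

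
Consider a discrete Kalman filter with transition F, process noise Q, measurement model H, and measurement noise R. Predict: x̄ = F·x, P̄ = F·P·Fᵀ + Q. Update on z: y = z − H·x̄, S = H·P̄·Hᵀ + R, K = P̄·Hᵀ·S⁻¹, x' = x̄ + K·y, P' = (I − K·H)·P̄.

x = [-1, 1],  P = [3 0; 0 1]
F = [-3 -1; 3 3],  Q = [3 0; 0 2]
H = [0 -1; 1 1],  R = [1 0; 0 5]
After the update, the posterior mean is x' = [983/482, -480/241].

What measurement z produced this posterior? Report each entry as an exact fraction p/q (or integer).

z = [2, -1]

x̄ = F·x = [2, 0]
P̄ = F·P·Fᵀ + Q = [31 -30; -30 38]
S = H·P̄·Hᵀ + R = [39 -8; -8 14]
K = P̄·Hᵀ·S⁻¹ = [214/241 279/482; -234/241 4/241]
x' − x̄ = [19/482, -480/241] = K·y
y = (KᵀK)⁻¹·Kᵀ·(x' − x̄) = [2, -3]
z = y + H·x̄ = [2, -3] + [0, 2] = [2, -1]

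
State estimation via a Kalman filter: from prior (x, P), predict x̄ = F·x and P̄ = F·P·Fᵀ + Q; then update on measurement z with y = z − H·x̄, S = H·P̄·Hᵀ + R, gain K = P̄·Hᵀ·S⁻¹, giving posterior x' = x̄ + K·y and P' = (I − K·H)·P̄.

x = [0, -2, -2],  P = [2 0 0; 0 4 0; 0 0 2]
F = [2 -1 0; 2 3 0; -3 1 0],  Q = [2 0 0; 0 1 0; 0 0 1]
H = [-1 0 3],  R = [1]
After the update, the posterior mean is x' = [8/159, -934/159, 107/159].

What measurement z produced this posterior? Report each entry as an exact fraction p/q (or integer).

x̄ = F·x = [2, -6, -2]
P̄ = F·P·Fᵀ + Q = [14 -4 -16; -4 45 0; -16 0 23]
S = H·P̄·Hᵀ + R = [318]
K = P̄·Hᵀ·S⁻¹ = [-31/159; 2/159; 85/318]
x' − x̄ = [-310/159, 20/159, 425/159] = K·y
y = (KᵀK)⁻¹·Kᵀ·(x' − x̄) = [10]
z = y + H·x̄ = [10] + [-8] = [2]

z = [2]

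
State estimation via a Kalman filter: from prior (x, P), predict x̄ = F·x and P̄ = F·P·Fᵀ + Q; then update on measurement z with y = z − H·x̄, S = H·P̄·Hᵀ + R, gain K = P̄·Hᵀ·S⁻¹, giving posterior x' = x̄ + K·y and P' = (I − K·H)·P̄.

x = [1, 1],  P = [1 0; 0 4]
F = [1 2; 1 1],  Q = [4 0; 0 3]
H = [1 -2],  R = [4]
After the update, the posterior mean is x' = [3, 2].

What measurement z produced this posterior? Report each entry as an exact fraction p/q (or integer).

z = [-1]

x̄ = F·x = [3, 2]
P̄ = F·P·Fᵀ + Q = [21 9; 9 8]
S = H·P̄·Hᵀ + R = [21]
K = P̄·Hᵀ·S⁻¹ = [1/7; -1/3]
x' − x̄ = [0, 0] = K·y
y = (KᵀK)⁻¹·Kᵀ·(x' − x̄) = [0]
z = y + H·x̄ = [0] + [-1] = [-1]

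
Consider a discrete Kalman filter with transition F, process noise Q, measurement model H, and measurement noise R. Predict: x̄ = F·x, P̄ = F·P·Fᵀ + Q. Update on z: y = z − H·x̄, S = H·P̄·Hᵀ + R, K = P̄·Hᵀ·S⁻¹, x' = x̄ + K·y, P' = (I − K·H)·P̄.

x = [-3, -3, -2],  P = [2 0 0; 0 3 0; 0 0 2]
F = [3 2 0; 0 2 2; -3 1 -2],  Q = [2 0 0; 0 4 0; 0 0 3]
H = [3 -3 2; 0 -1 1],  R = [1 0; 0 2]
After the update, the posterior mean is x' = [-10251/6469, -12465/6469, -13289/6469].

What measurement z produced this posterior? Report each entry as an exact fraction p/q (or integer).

z = [-3, -1]

x̄ = F·x = [-15, -10, 10]
P̄ = F·P·Fᵀ + Q = [32 12 -12; 12 24 -2; -12 -2 32]
S = H·P̄·Hᵀ + R = [297 74; 74 62]
K = P̄·Hᵀ·S⁻¹ = [2004/6469 -4896/6469; -278/6469 -2381/6469; -204/6469 3791/6469]
x' − x̄ = [86784/6469, 52225/6469, -77979/6469] = K·y
y = (KᵀK)⁻¹·Kᵀ·(x' − x̄) = [-8, -21]
z = y + H·x̄ = [-8, -21] + [5, 20] = [-3, -1]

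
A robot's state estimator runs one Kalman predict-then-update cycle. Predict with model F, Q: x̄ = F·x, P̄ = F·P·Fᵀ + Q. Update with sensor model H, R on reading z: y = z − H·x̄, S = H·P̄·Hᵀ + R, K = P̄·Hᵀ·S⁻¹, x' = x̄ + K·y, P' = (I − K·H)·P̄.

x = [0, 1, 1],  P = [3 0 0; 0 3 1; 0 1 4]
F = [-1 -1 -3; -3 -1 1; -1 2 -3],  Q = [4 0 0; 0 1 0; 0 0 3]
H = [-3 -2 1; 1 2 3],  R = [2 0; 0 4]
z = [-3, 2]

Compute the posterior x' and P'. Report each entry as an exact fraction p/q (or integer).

x' = [-2341/3735, 7982/3735, -2023/3735]
P' = [671174/48555 -830098/48555 336782/48555; -830098/48555 1043171/48555 -419524/48555; 336782/48555 -419524/48555 186926/48555]

x̄ = F·x = [-4, 0, -1]
P̄ = F·P·Fᵀ + Q = [52 2 30; 2 33 -4; 30 -4 42]
y = z − H·x̄ = [-14, 9]
S = H·P̄·Hᵀ + R = [504 -402; -402 706]
K = P̄·Hᵀ·S⁻¹ = [-8272/48555 1777/16185; -7786/48555 -194/16185; 7814/48555 4876/16185]
x' = x̄ + K·y = [-2341/3735, 7982/3735, -2023/3735]
P' = (I − K·H)·P̄ = [671174/48555 -830098/48555 336782/48555; -830098/48555 1043171/48555 -419524/48555; 336782/48555 -419524/48555 186926/48555]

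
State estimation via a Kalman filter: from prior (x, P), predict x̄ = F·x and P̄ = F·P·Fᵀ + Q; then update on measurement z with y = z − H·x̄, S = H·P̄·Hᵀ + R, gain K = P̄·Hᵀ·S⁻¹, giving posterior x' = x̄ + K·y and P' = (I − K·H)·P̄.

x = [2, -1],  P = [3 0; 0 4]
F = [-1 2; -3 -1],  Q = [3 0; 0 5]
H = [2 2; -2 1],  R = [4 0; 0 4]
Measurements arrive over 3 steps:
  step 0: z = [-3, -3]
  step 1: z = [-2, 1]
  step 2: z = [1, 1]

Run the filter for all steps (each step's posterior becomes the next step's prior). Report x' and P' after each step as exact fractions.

step 0: x̄ = F·x = [-4, -5]
step 0: P̄ = F·P·Fᵀ + Q = [22 1; 1 36]
step 0: y = z − H·x̄ = [15, -6]
step 0: S = H·P̄·Hᵀ + R = [244 -18; -18 124]
step 0: K = P̄·Hᵀ·S⁻¹ = [2465/14966 -2416/7483; 2447/7483 2407/7483]
step 0: x' = x̄ + K·y = [6103/14966, -15152/7483]
step 0: P' = (I − K·H)·P̄ = [4043/7483 -1578/7483; -1578/7483 6472/7483]
step 1: x̄ = F·x = [-66711/14966, 11995/14966]
step 1: P̄ = F·P·Fᵀ + Q = [58692/7483 7075/7483; 7075/7483 70806/7483]
step 1: y = z − H·x̄ = [39750/7483, -130451/14966]
step 1: S = H·P̄·Hᵀ + R = [604524/7483 -107306/7483; -107306/7483 307206/7483]
step 1: K = P̄·Hᵀ·S⁻¹ = [1909075/11639638 -1756316/5819819; 1801769/5819819 1702663/5819819]
step 1: x' = x̄ + K·y = [-11124821/11639638, -605688/5819819]
step 1: P' = (I − K·H)·P̄ = [2978113/5819819 -1069038/5819819; -1069038/5819819 4672576/5819819]
step 2: x̄ = F·x = [8702069/11639638, 34585839/11639638]
step 2: P̄ = F·P·Fᵀ + Q = [43404026/5819819 4934377/5819819; 4934377/5819819 54160460/5819819]
step 2: y = z − H·x̄ = [-37468089/5819819, -5542063/11639638]
step 2: S = H·P̄·Hᵀ + R = [453012236/5819819 -75163938/5819819; -75163938/5819819 231318332/5819819]
step 2: K = P̄·Hᵀ·S⁻¹ = [1392583659/8517482866 -1281103722/4258741433; 1317419721/4258741433 1243521753/4258741433]
step 2: x' = x̄ + K·y = [-688821176/4258741433, 3580701645/4258741433]
step 2: P' = (I − K·H)·P̄ = [2172332849/4258741433 -779749190/4258741433; -779749190/4258741433 3414588632/4258741433]

step 0: x' = [6103/14966, -15152/7483], P' = [4043/7483 -1578/7483; -1578/7483 6472/7483]
step 1: x' = [-11124821/11639638, -605688/5819819], P' = [2978113/5819819 -1069038/5819819; -1069038/5819819 4672576/5819819]
step 2: x' = [-688821176/4258741433, 3580701645/4258741433], P' = [2172332849/4258741433 -779749190/4258741433; -779749190/4258741433 3414588632/4258741433]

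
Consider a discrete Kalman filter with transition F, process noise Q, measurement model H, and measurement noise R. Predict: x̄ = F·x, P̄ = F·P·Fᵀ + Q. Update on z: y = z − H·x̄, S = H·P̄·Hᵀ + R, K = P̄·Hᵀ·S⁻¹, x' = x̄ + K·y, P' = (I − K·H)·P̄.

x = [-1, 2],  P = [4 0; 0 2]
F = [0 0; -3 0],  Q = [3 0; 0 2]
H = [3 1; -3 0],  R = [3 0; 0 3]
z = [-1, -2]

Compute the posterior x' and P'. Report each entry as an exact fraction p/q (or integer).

x' = [210/437, -47/23]
P' = [123/437 -18/23; -18/23 114/23]

x̄ = F·x = [0, 3]
P̄ = F·P·Fᵀ + Q = [3 0; 0 38]
y = z − H·x̄ = [-4, -2]
S = H·P̄·Hᵀ + R = [68 -27; -27 30]
K = P̄·Hᵀ·S⁻¹ = [9/437 -123/437; 20/23 18/23]
x' = x̄ + K·y = [210/437, -47/23]
P' = (I − K·H)·P̄ = [123/437 -18/23; -18/23 114/23]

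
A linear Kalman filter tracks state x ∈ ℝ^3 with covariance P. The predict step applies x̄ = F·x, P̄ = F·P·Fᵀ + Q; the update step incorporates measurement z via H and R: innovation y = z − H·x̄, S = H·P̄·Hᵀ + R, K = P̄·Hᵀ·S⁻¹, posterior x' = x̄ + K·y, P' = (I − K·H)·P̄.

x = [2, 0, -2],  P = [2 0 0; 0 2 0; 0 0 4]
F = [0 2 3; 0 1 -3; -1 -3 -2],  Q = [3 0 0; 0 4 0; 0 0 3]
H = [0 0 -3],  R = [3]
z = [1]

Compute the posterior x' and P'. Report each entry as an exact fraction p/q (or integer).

x' = [-228/59, 291/59, -37/118]
P' = [829/59 -916/59 -18/59; -916/59 1992/59 9/59; -18/59 9/59 39/118]

x̄ = F·x = [-6, 6, 2]
P̄ = F·P·Fᵀ + Q = [47 -32 -36; -32 42 18; -36 18 39]
y = z − H·x̄ = [7]
S = H·P̄·Hᵀ + R = [354]
K = P̄·Hᵀ·S⁻¹ = [18/59; -9/59; -39/118]
x' = x̄ + K·y = [-228/59, 291/59, -37/118]
P' = (I − K·H)·P̄ = [829/59 -916/59 -18/59; -916/59 1992/59 9/59; -18/59 9/59 39/118]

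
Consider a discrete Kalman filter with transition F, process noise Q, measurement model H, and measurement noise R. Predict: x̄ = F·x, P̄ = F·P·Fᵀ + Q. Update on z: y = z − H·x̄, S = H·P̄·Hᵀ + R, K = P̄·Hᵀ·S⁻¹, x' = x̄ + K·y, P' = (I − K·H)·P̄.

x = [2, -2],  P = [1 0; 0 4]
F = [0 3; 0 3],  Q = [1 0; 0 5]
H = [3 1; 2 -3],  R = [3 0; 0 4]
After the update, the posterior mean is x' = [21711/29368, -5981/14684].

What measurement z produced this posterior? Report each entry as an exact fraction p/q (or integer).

z = [2, 3]

x̄ = F·x = [-6, -6]
P̄ = F·P·Fᵀ + Q = [37 36; 36 41]
S = H·P̄·Hᵀ + R = [593 -153; -153 89]
K = P̄·Hᵀ·S⁻¹ = [7881/29368 2329/29368; 2729/14684 -3723/14684]
x' − x̄ = [197919/29368, 82123/14684] = K·y
y = (KᵀK)⁻¹·Kᵀ·(x' − x̄) = [26, -3]
z = y + H·x̄ = [26, -3] + [-24, 6] = [2, 3]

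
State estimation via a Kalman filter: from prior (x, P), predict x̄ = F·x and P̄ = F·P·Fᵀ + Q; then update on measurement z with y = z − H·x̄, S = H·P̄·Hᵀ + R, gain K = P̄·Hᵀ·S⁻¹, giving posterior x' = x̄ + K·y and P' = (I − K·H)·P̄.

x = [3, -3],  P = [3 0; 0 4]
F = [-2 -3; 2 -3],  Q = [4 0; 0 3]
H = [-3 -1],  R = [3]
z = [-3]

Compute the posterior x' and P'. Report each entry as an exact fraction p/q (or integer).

x̄ = F·x = [3, 15]
P̄ = F·P·Fᵀ + Q = [52 24; 24 51]
y = z − H·x̄ = [21]
S = H·P̄·Hᵀ + R = [666]
K = P̄·Hᵀ·S⁻¹ = [-10/37; -41/222]
x' = x̄ + K·y = [-99/37, 823/74]
P' = (I − K·H)·P̄ = [124/37 -342/37; -342/37 2093/74]

x' = [-99/37, 823/74]
P' = [124/37 -342/37; -342/37 2093/74]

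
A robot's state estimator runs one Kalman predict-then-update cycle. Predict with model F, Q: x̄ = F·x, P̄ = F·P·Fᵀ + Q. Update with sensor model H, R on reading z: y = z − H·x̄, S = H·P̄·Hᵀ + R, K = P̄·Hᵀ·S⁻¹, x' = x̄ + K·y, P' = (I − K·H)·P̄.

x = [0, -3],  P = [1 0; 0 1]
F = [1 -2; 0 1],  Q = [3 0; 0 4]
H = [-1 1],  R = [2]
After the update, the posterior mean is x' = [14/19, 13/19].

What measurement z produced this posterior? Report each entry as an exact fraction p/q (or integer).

z = [1]

x̄ = F·x = [6, -3]
P̄ = F·P·Fᵀ + Q = [8 -2; -2 5]
S = H·P̄·Hᵀ + R = [19]
K = P̄·Hᵀ·S⁻¹ = [-10/19; 7/19]
x' − x̄ = [-100/19, 70/19] = K·y
y = (KᵀK)⁻¹·Kᵀ·(x' − x̄) = [10]
z = y + H·x̄ = [10] + [-9] = [1]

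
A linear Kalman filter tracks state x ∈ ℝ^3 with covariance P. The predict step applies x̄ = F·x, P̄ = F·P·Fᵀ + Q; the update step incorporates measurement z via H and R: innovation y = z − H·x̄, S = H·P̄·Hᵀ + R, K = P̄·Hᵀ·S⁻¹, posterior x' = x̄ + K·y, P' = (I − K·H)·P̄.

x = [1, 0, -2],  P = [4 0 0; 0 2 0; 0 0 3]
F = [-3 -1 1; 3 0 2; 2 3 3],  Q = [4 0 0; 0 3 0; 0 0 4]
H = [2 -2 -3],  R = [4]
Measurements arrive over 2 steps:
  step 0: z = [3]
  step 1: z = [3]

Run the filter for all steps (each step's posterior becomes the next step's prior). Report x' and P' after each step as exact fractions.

step 0: x' = [-10058/1969, -1681/1969, -7555/1969], P' = [43236/1969 2274/1969 27024/1969; 2274/1969 17475/1969 -9750/1969; 27024/1969 -9750/1969 24944/1969]
step 1: x' = [-40130647/28517563, -6469200/28517563, -51327505/28517563], P' = [543488624/28517563 642522906/28517563 -69742416/28517563; 642522906/28517563 1020493261/28517563 -245819538/28517563; -69742416/28517563 -245819538/28517563 123468880/28517563]

step 0: x̄ = F·x = [-5, -1, -4]
step 0: P̄ = F·P·Fᵀ + Q = [45 -30 -21; -30 51 42; -21 42 65]
step 0: y = z − H·x̄ = [-1]
step 0: S = H·P̄·Hᵀ + R = [1969]
step 0: K = P̄·Hᵀ·S⁻¹ = [213/1969; -288/1969; -321/1969]
step 0: x' = x̄ + K·y = [-10058/1969, -1681/1969, -7555/1969]
step 0: P' = (I − K·H)·P̄ = [43236/1969 2274/1969 27024/1969; 2274/1969 17475/1969 -9750/1969; 27024/1969 -9750/1969 24944/1969]
step 1: x̄ = F·x = [24300/1969, -45284/1969, -47824/1969]
step 1: P̄ = F·P·Fᵀ + Q = [310419/1969 -407630/1969 -451191/1969; -407630/1969 819095/1969 722358/1969; -451191/1969 722358/1969 738667/1969]
step 1: y = z − H·x̄ = [-276733/1969]
step 1: S = H·P̄·Hᵀ + R = [28517563/1969]
step 1: K = P̄·Hᵀ·S⁻¹ = [2789671/28517563; -4620524/28517563; -4563099/28517563]
step 1: x' = x̄ + K·y = [-40130647/28517563, -6469200/28517563, -51327505/28517563]
step 1: P' = (I − K·H)·P̄ = [543488624/28517563 642522906/28517563 -69742416/28517563; 642522906/28517563 1020493261/28517563 -245819538/28517563; -69742416/28517563 -245819538/28517563 123468880/28517563]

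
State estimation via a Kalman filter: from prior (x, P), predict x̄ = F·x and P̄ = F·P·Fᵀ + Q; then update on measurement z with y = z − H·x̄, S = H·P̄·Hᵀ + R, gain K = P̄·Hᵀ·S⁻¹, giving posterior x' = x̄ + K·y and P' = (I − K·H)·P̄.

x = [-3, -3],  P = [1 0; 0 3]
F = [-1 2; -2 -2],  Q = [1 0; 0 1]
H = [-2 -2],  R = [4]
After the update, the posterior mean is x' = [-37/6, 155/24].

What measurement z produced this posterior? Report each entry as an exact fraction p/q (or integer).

z = [1]

x̄ = F·x = [-3, 12]
P̄ = F·P·Fᵀ + Q = [14 -10; -10 17]
S = H·P̄·Hᵀ + R = [48]
K = P̄·Hᵀ·S⁻¹ = [-1/6; -7/24]
x' − x̄ = [-19/6, -133/24] = K·y
y = (KᵀK)⁻¹·Kᵀ·(x' − x̄) = [19]
z = y + H·x̄ = [19] + [-18] = [1]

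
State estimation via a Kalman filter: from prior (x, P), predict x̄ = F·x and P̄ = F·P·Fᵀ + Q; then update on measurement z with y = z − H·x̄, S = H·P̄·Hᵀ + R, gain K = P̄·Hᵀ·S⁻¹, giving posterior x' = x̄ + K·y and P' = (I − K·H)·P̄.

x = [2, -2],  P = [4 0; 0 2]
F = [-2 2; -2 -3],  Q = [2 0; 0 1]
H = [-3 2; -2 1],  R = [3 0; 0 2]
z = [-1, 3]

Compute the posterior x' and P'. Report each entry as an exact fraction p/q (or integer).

x̄ = F·x = [-8, 2]
P̄ = F·P·Fᵀ + Q = [26 4; 4 35]
y = z − H·x̄ = [-29, -15]
S = H·P̄·Hᵀ + R = [329 198; 198 125]
K = P̄·Hᵀ·S⁻¹ = [754/1921 -1932/1921; 112/113 -153/113]
x' = x̄ + K·y = [-8254/1921, -727/113]
P' = (I − K·H)·P̄ = [9990/1921 948/113; 948/113 1590/113]

x' = [-8254/1921, -727/113]
P' = [9990/1921 948/113; 948/113 1590/113]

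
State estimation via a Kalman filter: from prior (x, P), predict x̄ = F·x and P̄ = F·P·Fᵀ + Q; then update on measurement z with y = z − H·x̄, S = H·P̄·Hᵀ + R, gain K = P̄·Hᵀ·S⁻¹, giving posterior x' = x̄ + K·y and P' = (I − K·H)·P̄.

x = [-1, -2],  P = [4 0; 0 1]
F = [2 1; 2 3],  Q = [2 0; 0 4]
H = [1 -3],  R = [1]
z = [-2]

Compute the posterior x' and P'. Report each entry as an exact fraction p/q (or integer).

x̄ = F·x = [-4, -8]
P̄ = F·P·Fᵀ + Q = [19 19; 19 29]
y = z − H·x̄ = [-22]
S = H·P̄·Hᵀ + R = [167]
K = P̄·Hᵀ·S⁻¹ = [-38/167; -68/167]
x' = x̄ + K·y = [168/167, 160/167]
P' = (I − K·H)·P̄ = [1729/167 589/167; 589/167 219/167]

x' = [168/167, 160/167]
P' = [1729/167 589/167; 589/167 219/167]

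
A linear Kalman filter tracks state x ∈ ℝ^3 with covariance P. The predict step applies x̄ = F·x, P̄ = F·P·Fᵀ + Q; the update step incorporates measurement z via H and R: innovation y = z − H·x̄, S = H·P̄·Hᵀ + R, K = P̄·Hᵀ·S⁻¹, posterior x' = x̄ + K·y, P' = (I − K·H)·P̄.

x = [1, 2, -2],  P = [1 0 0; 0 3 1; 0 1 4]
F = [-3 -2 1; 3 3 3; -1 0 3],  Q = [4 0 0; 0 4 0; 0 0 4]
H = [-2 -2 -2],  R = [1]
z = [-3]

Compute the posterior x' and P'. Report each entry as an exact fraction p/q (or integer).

x̄ = F·x = [-9, 3, -7]
P̄ = F·P·Fᵀ + Q = [25 -18 9; -18 94 42; 9 42 41]
y = z − H·x̄ = [-29]
S = H·P̄·Hᵀ + R = [905]
K = P̄·Hᵀ·S⁻¹ = [-32/905; -236/905; -184/905]
x' = x̄ + K·y = [-7217/905, 9559/905, -999/905]
P' = (I − K·H)·P̄ = [21601/905 -23842/905 2257/905; -23842/905 29374/905 -5414/905; 2257/905 -5414/905 3249/905]

x' = [-7217/905, 9559/905, -999/905]
P' = [21601/905 -23842/905 2257/905; -23842/905 29374/905 -5414/905; 2257/905 -5414/905 3249/905]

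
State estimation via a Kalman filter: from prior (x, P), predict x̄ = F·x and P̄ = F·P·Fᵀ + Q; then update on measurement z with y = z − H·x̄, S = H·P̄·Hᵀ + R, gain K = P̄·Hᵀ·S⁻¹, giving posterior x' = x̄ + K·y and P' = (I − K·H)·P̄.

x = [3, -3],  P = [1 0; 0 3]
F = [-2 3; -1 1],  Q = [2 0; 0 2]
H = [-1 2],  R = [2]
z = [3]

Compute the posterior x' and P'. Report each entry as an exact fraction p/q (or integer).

x' = [-15, -6]
P' = [374/15 176/15; 176/15 89/15]

x̄ = F·x = [-15, -6]
P̄ = F·P·Fᵀ + Q = [33 11; 11 6]
y = z − H·x̄ = [0]
S = H·P̄·Hᵀ + R = [15]
K = P̄·Hᵀ·S⁻¹ = [-11/15; 1/15]
x' = x̄ + K·y = [-15, -6]
P' = (I − K·H)·P̄ = [374/15 176/15; 176/15 89/15]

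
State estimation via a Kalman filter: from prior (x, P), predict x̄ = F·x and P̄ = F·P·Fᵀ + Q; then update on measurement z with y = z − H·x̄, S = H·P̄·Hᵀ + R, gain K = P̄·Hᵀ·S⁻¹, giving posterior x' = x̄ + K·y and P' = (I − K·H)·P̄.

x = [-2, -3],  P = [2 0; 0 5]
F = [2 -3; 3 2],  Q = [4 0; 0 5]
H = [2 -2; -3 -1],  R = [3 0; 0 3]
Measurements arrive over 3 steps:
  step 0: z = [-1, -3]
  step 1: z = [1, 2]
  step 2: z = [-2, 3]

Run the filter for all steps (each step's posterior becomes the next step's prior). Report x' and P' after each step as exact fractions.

step 0: x̄ = F·x = [5, -12]
step 0: P̄ = F·P·Fᵀ + Q = [57 -18; -18 43]
step 0: y = z − H·x̄ = [-35, 0]
step 0: S = H·P̄·Hᵀ + R = [547 -328; -328 451]
step 0: K = P̄·Hᵀ·S⁻¹ = [142/1131 -11497/46371; -418/1131 -11333/46371]
step 0: x' = x̄ + K·y = [685/1131, 1058/1131]
step 0: P' = (I − K·H)·P̄ = [3602/15457 691/15457; 691/15457 9260/15457]
step 1: x̄ = F·x = [-1804/1131, 4171/1131]
step 1: P̄ = F·P·Fᵀ + Q = [151284/15457 -37403/15457; -37403/15457 155035/15457]
step 1: y = z − H·x̄ = [13081/1131, 1021/1131]
step 1: S = H·P̄·Hᵀ + R = [1570871/15457 -747246/15457; -747246/15457 1338544/15457]
step 1: K = P̄·Hᵀ·S⁻¹ = [6273593/49954822 -24079475/99909644; -8849955/24977411 -11479303/49954822]
step 1: x' = x̄ + K·y = [-35979135/99909644, -30849981/49954822]
step 1: P' = (I − K·H)·P̄ = [22764801/99909644 1972011/49954822; 1972011/49954822 14260938/24977411]
step 2: x̄ = F·x = [28285404/24977411, -231337329/99909644]
step 2: P̄ = F·P·Fᵀ + Q = [239190821/24977411 -56348454/24977411; -56348454/24977411 979934701/99909644]
step 2: y = z − H·x̄ = [-444388589/49954822, 407816451/99909644]
step 2: S = H·P̄·Hᵀ + R = [2462417850/24977411 -2341142783/49954822; -2341142783/49954822 8538170293/99909644]
step 2: K = P̄·Hᵀ·S⁻¹ = [78098153696/622306027051 -149945110300/622306027051; -220247604390/622306027051 -142921681951/622306027051]
step 2: x' = x̄ + K·y = [-602076310363/622306027051, -65032590165/622306027051]
step 2: P' = (I − K·H)·P̄ = [141745640361/622306027051 24598409817/622306027051; 24598409817/622306027051 354969816402/622306027051]

step 0: x' = [685/1131, 1058/1131], P' = [3602/15457 691/15457; 691/15457 9260/15457]
step 1: x' = [-35979135/99909644, -30849981/49954822], P' = [22764801/99909644 1972011/49954822; 1972011/49954822 14260938/24977411]
step 2: x' = [-602076310363/622306027051, -65032590165/622306027051], P' = [141745640361/622306027051 24598409817/622306027051; 24598409817/622306027051 354969816402/622306027051]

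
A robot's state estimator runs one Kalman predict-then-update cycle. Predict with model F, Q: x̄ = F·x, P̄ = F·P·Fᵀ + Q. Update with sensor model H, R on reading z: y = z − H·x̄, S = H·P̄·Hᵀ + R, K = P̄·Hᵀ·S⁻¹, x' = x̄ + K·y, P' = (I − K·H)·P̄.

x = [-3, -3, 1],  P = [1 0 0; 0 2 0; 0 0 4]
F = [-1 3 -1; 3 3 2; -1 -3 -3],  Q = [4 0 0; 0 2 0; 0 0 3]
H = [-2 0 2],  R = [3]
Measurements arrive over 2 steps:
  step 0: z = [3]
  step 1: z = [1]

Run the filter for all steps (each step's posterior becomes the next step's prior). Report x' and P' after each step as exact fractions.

step 0: x̄ = F·x = [-7, -16, 9]
step 0: P̄ = F·P·Fᵀ + Q = [27 7 -5; 7 45 -45; -5 -45 58]
step 0: y = z − H·x̄ = [-29]
step 0: S = H·P̄·Hᵀ + R = [383]
step 0: K = P̄·Hᵀ·S⁻¹ = [-64/383; -104/383; 126/383]
step 0: x' = x̄ + K·y = [-825/383, -3112/383, -207/383]
step 0: P' = (I − K·H)·P̄ = [6245/383 -3975/383 6149/383; -3975/383 6419/383 -4131/383; 6149/383 -4131/383 6338/383]
step 1: x̄ = F·x = [-8304/383, -12225/383, 10782/383]
step 1: P̄ = F·P·Fᵀ + Q = [132820/383 -40628/383 16870/383; -40628/383 92760/383 -72508/383; 16870/383 -72508/383 60893/383]
step 1: y = z − H·x̄ = [-37789/383]
step 1: S = H·P̄·Hᵀ + R = [641041/383]
step 1: K = P̄·Hᵀ·S⁻¹ = [-231900/641041; -63760/641041; 4634/33739]
step 1: x' = x̄ + K·y = [8981892/641041, -14170495/641041, 492584/33739]
step 1: P' = (I − K·H)·P̄ = [81894140/641041 -106606156/641041 4291910/33739; -106606156/641041 144641320/641041 -5615884/33739; 4291910/33739 -5615884/33739 4298861/33739]

step 0: x' = [-825/383, -3112/383, -207/383], P' = [6245/383 -3975/383 6149/383; -3975/383 6419/383 -4131/383; 6149/383 -4131/383 6338/383]
step 1: x' = [8981892/641041, -14170495/641041, 492584/33739], P' = [81894140/641041 -106606156/641041 4291910/33739; -106606156/641041 144641320/641041 -5615884/33739; 4291910/33739 -5615884/33739 4298861/33739]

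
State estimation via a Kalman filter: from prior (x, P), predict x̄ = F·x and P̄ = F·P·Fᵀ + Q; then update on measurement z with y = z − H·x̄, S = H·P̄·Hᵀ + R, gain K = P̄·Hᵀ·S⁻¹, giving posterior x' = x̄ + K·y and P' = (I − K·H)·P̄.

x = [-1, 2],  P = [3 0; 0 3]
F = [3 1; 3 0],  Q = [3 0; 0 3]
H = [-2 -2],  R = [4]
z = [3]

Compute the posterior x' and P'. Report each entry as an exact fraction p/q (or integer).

x' = [16/59, -423/236]
P' = [147/59 -117/59; -117/59 291/118]

x̄ = F·x = [-1, -3]
P̄ = F·P·Fᵀ + Q = [33 27; 27 30]
y = z − H·x̄ = [-5]
S = H·P̄·Hᵀ + R = [472]
K = P̄·Hᵀ·S⁻¹ = [-15/59; -57/236]
x' = x̄ + K·y = [16/59, -423/236]
P' = (I − K·H)·P̄ = [147/59 -117/59; -117/59 291/118]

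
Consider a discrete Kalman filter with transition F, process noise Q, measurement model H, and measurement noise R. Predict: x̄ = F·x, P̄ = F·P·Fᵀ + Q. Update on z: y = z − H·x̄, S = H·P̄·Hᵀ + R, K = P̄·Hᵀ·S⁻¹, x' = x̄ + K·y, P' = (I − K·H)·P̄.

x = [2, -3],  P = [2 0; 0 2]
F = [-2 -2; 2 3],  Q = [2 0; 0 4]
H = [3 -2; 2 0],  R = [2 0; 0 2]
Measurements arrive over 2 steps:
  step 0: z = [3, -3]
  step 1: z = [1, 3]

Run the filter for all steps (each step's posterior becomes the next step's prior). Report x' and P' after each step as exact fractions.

step 0: x̄ = F·x = [2, -5]
step 0: P̄ = F·P·Fᵀ + Q = [18 -20; -20 30]
step 0: y = z − H·x̄ = [-13, -7]
step 0: S = H·P̄·Hᵀ + R = [524 188; 188 74]
step 0: K = P̄·Hᵀ·S⁻¹ = [47/858 149/429; -170/429 200/429]
step 0: x' = x̄ + K·y = [-327/286, -445/143]
step 0: P' = (I − K·H)·P̄ = [149/429 200/429; 200/429 470/429]
step 1: x̄ = F·x = [1217/143, -1662/143]
step 1: P̄ = F·P·Fᵀ + Q = [4934/429 -5416/429; -5416/429 8942/429]
step 1: y = z − H·x̄ = [-6832/143, -2005/143]
step 1: S = H·P̄·Hᵀ + R = [146024/429 51268/429; 51268/429 20594/429]
step 1: K = P̄·Hᵀ·S⁻¹ = [1831/31536 36935/110376; -6143/15768 24497/55188]
step 1: x' = x̄ + K·y = [115315/110376, 42325/55188]
step 1: P' = (I − K·H)·P̄ = [36935/110376 24497/55188; 24497/55188 29123/27594]

step 0: x' = [-327/286, -445/143], P' = [149/429 200/429; 200/429 470/429]
step 1: x' = [115315/110376, 42325/55188], P' = [36935/110376 24497/55188; 24497/55188 29123/27594]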